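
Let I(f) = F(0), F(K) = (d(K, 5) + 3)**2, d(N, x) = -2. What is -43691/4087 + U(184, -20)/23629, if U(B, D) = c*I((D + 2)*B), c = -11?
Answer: -1032419596/96571723 ≈ -10.691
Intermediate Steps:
F(K) = 1 (F(K) = (-2 + 3)**2 = 1**2 = 1)
I(f) = 1
U(B, D) = -11 (U(B, D) = -11*1 = -11)
-43691/4087 + U(184, -20)/23629 = -43691/4087 - 11/23629 = -1032419596/96571723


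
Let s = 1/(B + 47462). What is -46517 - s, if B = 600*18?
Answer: -2710173455/58262 ≈ -46517.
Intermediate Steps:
B = 10800
s = 1/58262 (s = 1/(10800 + 47462) = 1/58262 ≈ 1.7164e-5)
-46517 - s = -46517 - 1*1/58262 = -46517 - 1/58262 = -2710173455/58262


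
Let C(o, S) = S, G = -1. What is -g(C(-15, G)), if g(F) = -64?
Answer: 64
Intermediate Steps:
-g(C(-15, G)) = -1*(-64) = 64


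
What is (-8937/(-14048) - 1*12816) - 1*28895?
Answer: -585947191/14048 ≈ -41710.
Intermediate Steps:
(-8937/(-14048) - 1*12816) - 1*28895 = (-8937*(-1/14048) - 12816) - 28895 = (8937/14048 - 12816) - 28895 = -180030231/14048 - 28895 = -585947191/14048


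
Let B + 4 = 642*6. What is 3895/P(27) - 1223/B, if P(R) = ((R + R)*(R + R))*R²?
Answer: -646205353/2044984968 ≈ -0.31600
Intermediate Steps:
B = 3848 (B = -4 + 642*6 = -4 + 3852 = 3848)
P(R) = 4*R⁴ (P(R) = ((2*R)*(2*R))*R² = (4*R²)*R² = 4*R⁴)
3895/P(27) - 1223/B = 3895/((4*27⁴)) - 1223/3848 = 3895/((4*531441)) - 1223*1/3848 = 3895/2125764 - 1223/3848 = -646205353/2044984968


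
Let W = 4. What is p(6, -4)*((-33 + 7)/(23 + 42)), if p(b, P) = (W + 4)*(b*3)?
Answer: -288/5 ≈ -57.600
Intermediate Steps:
p(b, P) = 24*b (p(b, P) = (4 + 4)*(b*3) = 8*(3*b) = 24*b)
p(6, -4)*((-33 + 7)/(23 + 42)) = (24*6)*((-33 + 7)/(23 + 42)) = 144*(-26/65) = 144*(-26*1/65) = 144*(-2/5) = -288/5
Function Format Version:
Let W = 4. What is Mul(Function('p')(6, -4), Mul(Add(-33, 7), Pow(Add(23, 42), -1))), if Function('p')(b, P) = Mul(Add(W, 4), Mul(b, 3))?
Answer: Rational(-288, 5) ≈ -57.600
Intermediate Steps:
Function('p')(b, P) = Mul(24, b) (Function('p')(b, P) = Mul(Add(4, 4), Mul(b, 3)) = Mul(8, Mul(3, b)) = Mul(24, b))
Mul(Function('p')(6, -4), Mul(Add(-33, 7), Pow(Add(23, 42), -1))) = Mul(Mul(24, 6), Mul(Add(-33, 7), Pow(Add(23, 42), -1))) = Mul(144, Mul(-26, Pow(65, -1))) = Mul(144, Mul(-26, Rational(1, 65))) = Mul(144, Rational(-2, 5)) = Rational(-288, 5)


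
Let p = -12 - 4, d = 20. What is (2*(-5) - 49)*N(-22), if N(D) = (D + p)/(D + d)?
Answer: -1121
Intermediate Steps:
p = -16
N(D) = (-16 + D)/(20 + D) (N(D) = (D - 16)/(D + 20) = (-16 + D)/(20 + D))
(2*(-5) - 49)*N(-22) = (2*(-5) - 49)*((-16 - 22)/(20 - 22)) = (-10 - 49)*(-38/(-2)) = -(-59)*(-38)/2 = -59*19 = -1121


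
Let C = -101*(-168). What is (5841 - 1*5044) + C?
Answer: 17765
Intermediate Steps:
C = 16968
(5841 - 1*5044) + C = (5841 - 1*5044) + 16968 = (5841 - 5044) + 16968 = 797 + 16968 = 17765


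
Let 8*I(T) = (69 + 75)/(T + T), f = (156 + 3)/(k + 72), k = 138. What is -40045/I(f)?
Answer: -424477/126 ≈ -3368.9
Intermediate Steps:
f = 53/70 (f = (156 + 3)/(138 + 72) = 159/210 = 159*(1/210) = 53/70 ≈ 0.75714)
I(T) = 9/T (I(T) = ((69 + 75)/(T + T))/8 = (144/((2*T)))/8 = (144*(1/(2*T)))/8 = (72/T)/8 = 9/T)
-40045/I(f) = -40045/(9/(53/70)) = -40045/(9*(70/53)) = -40045/630/53 = -40045*53/630 = -424477/126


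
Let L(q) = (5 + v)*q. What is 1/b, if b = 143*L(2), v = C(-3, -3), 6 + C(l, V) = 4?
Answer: 1/858 ≈ 0.0011655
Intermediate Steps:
C(l, V) = -2 (C(l, V) = -6 + 4 = -2)
v = -2
L(q) = 3*q (L(q) = (5 - 2)*q = 3*q)
b = 858 (b = 143*(3*2) = 143*6 = 858)
1/b = 1/858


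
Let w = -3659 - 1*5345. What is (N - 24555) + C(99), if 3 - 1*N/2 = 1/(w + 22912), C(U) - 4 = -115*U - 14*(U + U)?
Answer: -269133709/6954 ≈ -38702.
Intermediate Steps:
C(U) = 4 - 143*U (C(U) = 4 + (-115*U - 14*(U + U)) = 4 + (-115*U - 28*U) = 4 - 143*U)
w = -9004 (w = -3659 - 5345 = -9004)
N = 41723/6954 (N = 6 - 2/(-9004 + 22912) = 6 - 2/13908 = 6 - 2*1/13908 = 6 - 1/6954 = 41723/6954 ≈ 5.9999)
(N - 24555) + C(99) = (41723/6954 - 24555) + (4 - 143*99) = -170713747/6954 + (4 - 14157) = -170713747/6954 - 14153 = -269133709/6954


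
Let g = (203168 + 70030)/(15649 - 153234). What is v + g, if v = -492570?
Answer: -67770516648/137585 ≈ -4.9257e+5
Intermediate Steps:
g = -273198/137585 (g = 273198/(-137585) = 273198*(-1/137585) = -273198/137585 ≈ -1.9857)
v + g = -492570 - 273198/137585 = -67770516648/137585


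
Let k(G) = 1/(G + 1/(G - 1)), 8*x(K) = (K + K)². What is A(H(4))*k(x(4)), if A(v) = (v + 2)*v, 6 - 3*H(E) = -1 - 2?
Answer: 35/19 ≈ 1.8421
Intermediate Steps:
H(E) = 3 (H(E) = 2 - (-1 - 2)/3 = 2 - ⅓*(-3) = 2 + 1 = 3)
x(K) = K²/2 (x(K) = (K + K)²/8 = (2*K)²/8 = (4*K²)/8 = K²/2)
k(G) = 1/(G + 1/(-1 + G))
A(v) = v*(2 + v) (A(v) = (2 + v)*v = v*(2 + v))
A(H(4))*k(x(4)) = (3*(2 + 3))*((-1 + (½)*4²)/(1 + ((½)*4²)² - 4²/2)) = (3*5)*((-1 + (½)*16)/(1 + ((½)*16)² - 16/2)) = 15*((-1 + 8)/(1 + 8² - 1*8)) = 15*(7/(1 + 64 - 8)) = 15*(7/57) = 35/19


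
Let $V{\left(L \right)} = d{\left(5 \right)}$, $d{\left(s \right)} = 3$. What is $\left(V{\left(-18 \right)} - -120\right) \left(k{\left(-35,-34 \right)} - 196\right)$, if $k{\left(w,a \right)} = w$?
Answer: $-28413$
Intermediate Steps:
$V{\left(L \right)} = 3$
$\left(V{\left(-18 \right)} - -120\right) \left(k{\left(-35,-34 \right)} - 196\right) = \left(3 - -120\right) \left(-35 - 196\right) = \left(3 + 120\right) \left(-231\right) = 123 \left(-231\right) = -28413$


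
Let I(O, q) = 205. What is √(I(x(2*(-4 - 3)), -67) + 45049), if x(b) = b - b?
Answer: 11*√374 ≈ 212.73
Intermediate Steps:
x(b) = 0
√(I(x(2*(-4 - 3)), -67) + 45049) = √(205 + 45049) = √45254 = 11*√374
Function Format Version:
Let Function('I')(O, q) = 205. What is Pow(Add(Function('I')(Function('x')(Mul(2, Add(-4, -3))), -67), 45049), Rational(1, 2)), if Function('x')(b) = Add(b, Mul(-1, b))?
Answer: Mul(11, Pow(374, Rational(1, 2))) ≈ 212.73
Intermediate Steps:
Function('x')(b) = 0
Pow(Add(Function('I')(Function('x')(Mul(2, Add(-4, -3))), -67), 45049), Rational(1, 2)) = Pow(Add(205, 45049), Rational(1, 2)) = Pow(45254, Rational(1, 2)) = Mul(11, Pow(374, Rational(1, 2)))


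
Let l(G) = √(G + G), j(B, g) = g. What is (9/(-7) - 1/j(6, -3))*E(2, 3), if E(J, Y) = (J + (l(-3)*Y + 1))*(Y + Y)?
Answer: -120/7 - 120*I*√6/7 ≈ -17.143 - 41.991*I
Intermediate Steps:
l(G) = √2*√G (l(G) = √(2*G) = √2*√G)
E(J, Y) = 2*Y*(1 + J + I*Y*√6) (E(J, Y) = (J + ((√2*√(-3))*Y + 1))*(Y + Y) = (J + ((√2*(I*√3))*Y + 1))*(2*Y) = (J + ((I*√6)*Y + 1))*(2*Y) = (J + (I*Y*√6 + 1))*(2*Y) = (J + (1 + I*Y*√6))*(2*Y) = (1 + J + I*Y*√6)*(2*Y) = 2*Y*(1 + J + I*Y*√6))
(9/(-7) - 1/j(6, -3))*E(2, 3) = (9/(-7) - 1/(-3))*(2*3*(1 + 2 + I*3*√6)) = (9*(-⅐) - 1*(-⅓))*(2*3*(1 + 2 + 3*I*√6)) = (-9/7 + ⅓)*(2*3*(3 + 3*I*√6)) = -20*(18 + 18*I*√6)/21 = -120/7 - 120*I*√6/7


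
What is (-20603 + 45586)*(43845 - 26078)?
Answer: 443872961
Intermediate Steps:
(-20603 + 45586)*(43845 - 26078) = 24983*17767 = 443872961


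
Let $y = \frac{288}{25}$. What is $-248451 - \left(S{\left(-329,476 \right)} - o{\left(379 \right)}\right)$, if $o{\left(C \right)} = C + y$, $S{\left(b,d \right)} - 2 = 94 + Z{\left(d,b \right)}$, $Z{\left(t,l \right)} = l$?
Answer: $- \frac{6195687}{25} \approx -2.4783 \cdot 10^{5}$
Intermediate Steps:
$y = \frac{288}{25}$ ($y = 288 \cdot \frac{1}{25} = \frac{288}{25} \approx 11.52$)
$S{\left(b,d \right)} = 96 + b$ ($S{\left(b,d \right)} = 2 + \left(94 + b\right) = 96 + b$)
$o{\left(C \right)} = \frac{288}{25} + C$ ($o{\left(C \right)} = C + \frac{288}{25} = \frac{288}{25} + C$)
$-248451 - \left(S{\left(-329,476 \right)} - o{\left(379 \right)}\right) = -248451 - \left(\left(96 - 329\right) - \left(\frac{288}{25} + 379\right)\right) = -248451 - \left(-233 - \frac{9763}{25}\right) = -248451 - - \frac{15588}{25} = -248451 + \frac{15588}{25} = - \frac{6195687}{25}$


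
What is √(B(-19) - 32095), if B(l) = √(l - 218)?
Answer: √(-32095 + I*√237) ≈ 0.043 + 179.15*I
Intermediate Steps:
B(l) = √(-218 + l)
√(B(-19) - 32095) = √(√(-218 - 19) - 32095) = √(√(-237) - 32095) = √(I*√237 - 32095) = √(-32095 + I*√237)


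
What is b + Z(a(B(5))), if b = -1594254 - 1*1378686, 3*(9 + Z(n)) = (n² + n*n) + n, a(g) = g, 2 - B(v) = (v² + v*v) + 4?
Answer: -8913491/3 ≈ -2.9712e+6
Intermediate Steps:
B(v) = -2 - 2*v² (B(v) = 2 - ((v² + v*v) + 4) = 2 - ((v² + v²) + 4) = 2 - (2*v² + 4) = 2 - (4 + 2*v²) = 2 + (-4 - 2*v²) = -2 - 2*v²)
Z(n) = -9 + n/3 + 2*n²/3 (Z(n) = -9 + ((n² + n*n) + n)/3 = -9 + ((n² + n²) + n)/3 = -9 + (2*n² + n)/3 = -9 + (n + 2*n²)/3 = -9 + (n/3 + 2*n²/3) = -9 + n/3 + 2*n²/3)
b = -2972940 (b = -1594254 - 1378686 = -2972940)
b + Z(a(B(5))) = -2972940 + (-9 + (-2 - 2*5²)/3 + 2*(-2 - 2*5²)²/3) = -2972940 + (-9 + (-2 - 2*25)/3 + 2*(-2 - 2*25)²/3) = -2972940 + (-9 + (-2 - 50)/3 + 2*(-2 - 50)²/3) = -2972940 + (-9 + (⅓)*(-52) + (⅔)*(-52)²) = -2972940 + (-9 - 52/3 + (⅔)*2704) = -2972940 + (-9 - 52/3 + 5408/3) = -2972940 + 5329/3 = -8913491/3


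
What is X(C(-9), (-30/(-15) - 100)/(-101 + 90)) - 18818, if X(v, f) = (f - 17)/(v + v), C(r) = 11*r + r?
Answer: -44711479/2376 ≈ -18818.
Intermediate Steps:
C(r) = 12*r
X(v, f) = (-17 + f)/(2*v) (X(v, f) = (-17 + f)/((2*v)) = (-17 + f)*(1/(2*v)) = (-17 + f)/(2*v))
X(C(-9), (-30/(-15) - 100)/(-101 + 90)) - 18818 = (-17 + (-30/(-15) - 100)/(-101 + 90))/(2*((12*(-9)))) - 18818 = (½)*(-17 + (-30*(-1/15) - 100)/(-11))/(-108) - 18818 = (½)*(-1/108)*(-17 + (2 - 100)*(-1/11)) - 18818 = (½)*(-1/108)*(-17 - 98*(-1/11)) - 18818 = (½)*(-1/108)*(-17 + 98/11) - 18818 = (½)*(-1/108)*(-89/11) - 18818 = 89/2376 - 18818 = -44711479/2376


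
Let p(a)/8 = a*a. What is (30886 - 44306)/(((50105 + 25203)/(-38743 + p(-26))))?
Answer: 111838925/18827 ≈ 5940.3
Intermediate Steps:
p(a) = 8*a**2 (p(a) = 8*(a*a) = 8*a**2)
(30886 - 44306)/(((50105 + 25203)/(-38743 + p(-26)))) = (30886 - 44306)/(((50105 + 25203)/(-38743 + 8*(-26)**2))) = -13420/(75308/(-38743 + 8*676)) = -13420/(75308/(-38743 + 5408)) = -13420/(75308/(-33335)) = -13420/(75308*(-1/33335)) = -13420/(-75308/33335) = -13420*(-33335/75308) = 111838925/18827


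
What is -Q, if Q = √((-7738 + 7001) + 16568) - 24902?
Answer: 24902 - 3*√1759 ≈ 24776.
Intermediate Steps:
Q = -24902 + 3*√1759 (Q = √(-737 + 16568) - 24902 = √15831 - 24902 = 3*√1759 - 24902 = -24902 + 3*√1759 ≈ -24776.)
-Q = -(-24902 + 3*√1759) = 24902 - 3*√1759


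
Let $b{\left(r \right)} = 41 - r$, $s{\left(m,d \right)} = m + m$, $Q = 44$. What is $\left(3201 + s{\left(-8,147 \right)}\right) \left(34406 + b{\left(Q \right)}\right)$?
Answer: $109573555$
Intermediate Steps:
$s{\left(m,d \right)} = 2 m$
$\left(3201 + s{\left(-8,147 \right)}\right) \left(34406 + b{\left(Q \right)}\right) = \left(3201 + 2 \left(-8\right)\right) \left(34406 + \left(41 - 44\right)\right) = \left(3201 - 16\right) \left(34406 + \left(41 - 44\right)\right) = 3185 \left(34406 - 3\right) = 3185 \cdot 34403 = 109573555$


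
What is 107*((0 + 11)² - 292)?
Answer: -18297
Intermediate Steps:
107*((0 + 11)² - 292) = 107*(11² - 292) = 107*(121 - 292) = 107*(-171) = -18297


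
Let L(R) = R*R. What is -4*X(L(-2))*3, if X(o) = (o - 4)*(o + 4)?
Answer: 0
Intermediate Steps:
L(R) = R**2
X(o) = (-4 + o)*(4 + o)
-4*X(L(-2))*3 = -4*(-16 + ((-2)**2)**2)*3 = -4*(-16 + 4**2)*3 = -4*(-16 + 16)*3 = -4*0*3 = 0*3 = 0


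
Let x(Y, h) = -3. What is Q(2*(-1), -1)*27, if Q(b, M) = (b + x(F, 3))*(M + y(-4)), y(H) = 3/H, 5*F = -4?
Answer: 945/4 ≈ 236.25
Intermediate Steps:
F = -⅘ (F = (⅕)*(-4) = -⅘ ≈ -0.80000)
Q(b, M) = (-3 + b)*(-¾ + M) (Q(b, M) = (b - 3)*(M + 3/(-4)) = (-3 + b)*(M + 3*(-¼)) = (-3 + b)*(M - ¾) = (-3 + b)*(-¾ + M))
Q(2*(-1), -1)*27 = (9/4 - 3*(-1) - 3*(-1)/2 - 2*(-1))*27 = (9/4 + 3 - ¾*(-2) - 1*(-2))*27 = (9/4 + 3 + 3/2 + 2)*27 = (35/4)*27 = 945/4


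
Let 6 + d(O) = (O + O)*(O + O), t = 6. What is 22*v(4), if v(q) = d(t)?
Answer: 3036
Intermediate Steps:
d(O) = -6 + 4*O² (d(O) = -6 + (O + O)*(O + O) = -6 + (2*O)*(2*O) = -6 + 4*O²)
v(q) = 138 (v(q) = -6 + 4*6² = -6 + 4*36 = -6 + 144 = 138)
22*v(4) = 22*138 = 3036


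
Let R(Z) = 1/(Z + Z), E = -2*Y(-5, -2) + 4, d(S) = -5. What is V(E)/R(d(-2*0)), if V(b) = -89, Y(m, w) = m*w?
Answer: 890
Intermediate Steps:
E = -16 (E = -(-10)*(-2) + 4 = -2*10 + 4 = -20 + 4 = -16)
R(Z) = 1/(2*Z)
V(E)/R(d(-2*0)) = -89/((½)/(-5)) = -89/((½)*(-⅕)) = -89/(-⅒) = -89*(-10) = 890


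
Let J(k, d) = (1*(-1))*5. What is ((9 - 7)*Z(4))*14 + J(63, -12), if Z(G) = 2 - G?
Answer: -61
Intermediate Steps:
J(k, d) = -5 (J(k, d) = -1*5 = -5)
((9 - 7)*Z(4))*14 + J(63, -12) = ((9 - 7)*(2 - 1*4))*14 - 5 = (2*(2 - 4))*14 - 5 = (2*(-2))*14 - 5 = -4*14 - 5 = -56 - 5 = -61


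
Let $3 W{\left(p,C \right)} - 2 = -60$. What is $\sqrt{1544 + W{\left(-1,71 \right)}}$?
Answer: $\frac{\sqrt{13722}}{3} \approx 39.047$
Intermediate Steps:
$W{\left(p,C \right)} = - \frac{58}{3}$ ($W{\left(p,C \right)} = \frac{2}{3} + \frac{1}{3} \left(-60\right) = \frac{2}{3} - 20 = - \frac{58}{3}$)
$\sqrt{1544 + W{\left(-1,71 \right)}} = \sqrt{1544 - \frac{58}{3}} = \sqrt{\frac{4574}{3}} = \frac{\sqrt{13722}}{3}$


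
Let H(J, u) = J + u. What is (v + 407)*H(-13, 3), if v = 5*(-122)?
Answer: 2030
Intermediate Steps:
v = -610
(v + 407)*H(-13, 3) = (-610 + 407)*(-13 + 3) = -203*(-10) = 2030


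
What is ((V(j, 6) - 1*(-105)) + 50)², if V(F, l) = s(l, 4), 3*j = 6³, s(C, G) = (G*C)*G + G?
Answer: 65025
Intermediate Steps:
s(C, G) = G + C*G² (s(C, G) = (C*G)*G + G = C*G² + G = G + C*G²)
j = 72 (j = (⅓)*6³ = (⅓)*216 = 72)
V(F, l) = 4 + 16*l (V(F, l) = 4*(1 + l*4) = 4*(1 + 4*l) = 4 + 16*l)
((V(j, 6) - 1*(-105)) + 50)² = (((4 + 16*6) - 1*(-105)) + 50)² = (((4 + 96) + 105) + 50)² = ((100 + 105) + 50)² = (205 + 50)² = 255² = 65025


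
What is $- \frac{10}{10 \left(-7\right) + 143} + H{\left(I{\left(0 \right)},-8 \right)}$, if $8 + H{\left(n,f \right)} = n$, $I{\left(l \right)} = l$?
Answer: $- \frac{594}{73} \approx -8.137$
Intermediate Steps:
$H{\left(n,f \right)} = -8 + n$
$- \frac{10}{10 \left(-7\right) + 143} + H{\left(I{\left(0 \right)},-8 \right)} = - \frac{10}{10 \left(-7\right) + 143} + \left(-8 + 0\right) = - \frac{10}{-70 + 143} - 8 = - \frac{10}{73} - 8 = - \frac{594}{73}$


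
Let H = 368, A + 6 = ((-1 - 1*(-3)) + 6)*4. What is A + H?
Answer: 394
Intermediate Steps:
A = 26 (A = -6 + ((-1 - 1*(-3)) + 6)*4 = -6 + ((-1 + 3) + 6)*4 = -6 + (2 + 6)*4 = -6 + 8*4 = -6 + 32 = 26)
A + H = 26 + 368 = 394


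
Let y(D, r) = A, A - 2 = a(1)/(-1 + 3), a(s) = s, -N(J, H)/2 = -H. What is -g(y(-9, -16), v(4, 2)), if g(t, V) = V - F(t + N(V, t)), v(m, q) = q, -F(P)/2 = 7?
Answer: -16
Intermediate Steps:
N(J, H) = 2*H (N(J, H) = -(-2)*H = 2*H)
F(P) = -14 (F(P) = -2*7 = -14)
A = 5/2 (A = 2 + 1/(-1 + 3) = 2 + 1/2 = 2 + (½)*1 = 2 + ½ = 5/2 ≈ 2.5000)
y(D, r) = 5/2
g(t, V) = 14 + V (g(t, V) = V - 1*(-14) = V + 14 = 14 + V)
-g(y(-9, -16), v(4, 2)) = -(14 + 2) = -1*16 = -16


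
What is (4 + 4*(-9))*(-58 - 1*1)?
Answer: 1888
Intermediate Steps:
(4 + 4*(-9))*(-58 - 1*1) = (4 - 36)*(-58 - 1) = -32*(-59) = 1888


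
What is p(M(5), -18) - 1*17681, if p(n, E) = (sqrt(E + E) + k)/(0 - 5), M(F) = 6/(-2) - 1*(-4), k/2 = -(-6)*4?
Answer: -88453/5 - 6*I/5 ≈ -17691.0 - 1.2*I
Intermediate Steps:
k = 48 (k = 2*(-(-6)*4) = 2*(-1*(-24)) = 2*24 = 48)
M(F) = 1 (M(F) = 6*(-1/2) + 4 = -3 + 4 = 1)
p(n, E) = -48/5 - sqrt(2)*sqrt(E)/5 (p(n, E) = (sqrt(E + E) + 48)/(0 - 5) = (sqrt(2*E) + 48)/(-5) = (sqrt(2)*sqrt(E) + 48)*(-1/5) = (48 + sqrt(2)*sqrt(E))*(-1/5) = -48/5 - sqrt(2)*sqrt(E)/5)
p(M(5), -18) - 1*17681 = (-48/5 - sqrt(2)*sqrt(-18)/5) - 1*17681 = (-48/5 - sqrt(2)*3*I*sqrt(2)/5) - 17681 = (-48/5 - 6*I/5) - 17681 = -88453/5 - 6*I/5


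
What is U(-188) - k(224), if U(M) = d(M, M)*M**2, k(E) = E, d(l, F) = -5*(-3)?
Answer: 529936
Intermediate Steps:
d(l, F) = 15
U(M) = 15*M**2
U(-188) - k(224) = 15*(-188)**2 - 1*224 = 15*35344 - 224 = 530160 - 224 = 529936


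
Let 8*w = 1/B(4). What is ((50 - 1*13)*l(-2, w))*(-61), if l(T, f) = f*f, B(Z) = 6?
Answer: -2257/2304 ≈ -0.97960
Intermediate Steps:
w = 1/48 (w = (1/8)/6 = (1/8)*(1/6) = 1/48 ≈ 0.020833)
l(T, f) = f**2
((50 - 1*13)*l(-2, w))*(-61) = ((50 - 1*13)*(1/48)**2)*(-61) = ((50 - 13)*(1/2304))*(-61) = (37*(1/2304))*(-61) = (37/2304)*(-61) = -2257/2304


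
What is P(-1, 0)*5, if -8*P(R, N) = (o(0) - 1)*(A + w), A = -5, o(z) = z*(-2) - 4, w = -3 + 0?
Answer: -25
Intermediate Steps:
w = -3
o(z) = -4 - 2*z (o(z) = -2*z - 4 = -4 - 2*z)
P(R, N) = -5 (P(R, N) = -((-4 - 2*0) - 1)*(-5 - 3)/8 = -((-4 + 0) - 1)*(-8)/8 = -(-4 - 1)*(-8)/8 = -(-5)*(-8)/8 = -1/8*40 = -5)
P(-1, 0)*5 = -5*5 = -25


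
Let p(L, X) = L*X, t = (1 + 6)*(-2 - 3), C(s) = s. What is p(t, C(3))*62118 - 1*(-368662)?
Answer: -6153728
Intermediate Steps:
t = -35 (t = 7*(-5) = -35)
p(t, C(3))*62118 - 1*(-368662) = -35*3*62118 - 1*(-368662) = -105*62118 + 368662 = -6522390 + 368662 = -6153728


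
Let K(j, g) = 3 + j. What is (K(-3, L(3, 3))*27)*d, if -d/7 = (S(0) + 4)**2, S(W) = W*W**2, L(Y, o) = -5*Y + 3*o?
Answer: 0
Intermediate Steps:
S(W) = W**3
d = -112 (d = -7*(0**3 + 4)**2 = -7*(0 + 4)**2 = -7*4**2 = -7*16 = -112)
(K(-3, L(3, 3))*27)*d = ((3 - 3)*27)*(-112) = (0*27)*(-112) = 0*(-112) = 0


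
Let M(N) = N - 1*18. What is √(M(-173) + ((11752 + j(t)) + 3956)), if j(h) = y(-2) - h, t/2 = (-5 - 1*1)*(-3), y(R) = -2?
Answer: √15479 ≈ 124.41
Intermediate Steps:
t = 36 (t = 2*((-5 - 1*1)*(-3)) = 2*((-5 - 1)*(-3)) = 2*(-6*(-3)) = 2*18 = 36)
j(h) = -2 - h
M(N) = -18 + N (M(N) = N - 18 = -18 + N)
√(M(-173) + ((11752 + j(t)) + 3956)) = √((-18 - 173) + ((11752 + (-2 - 1*36)) + 3956)) = √(-191 + ((11752 + (-2 - 36)) + 3956)) = √(-191 + ((11752 - 38) + 3956)) = √(-191 + (11714 + 3956)) = √(-191 + 15670) = √15479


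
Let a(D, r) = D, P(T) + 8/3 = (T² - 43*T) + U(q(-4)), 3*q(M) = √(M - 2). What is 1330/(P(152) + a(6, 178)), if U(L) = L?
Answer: 99179430/1235740901 - 1995*I*√6/1235740901 ≈ 0.080259 - 3.9545e-6*I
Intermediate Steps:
q(M) = √(-2 + M)/3 (q(M) = √(M - 2)/3 = √(-2 + M)/3)
P(T) = -8/3 + T² - 43*T + I*√6/3 (P(T) = -8/3 + ((T² - 43*T) + √(-2 - 4)/3) = -8/3 + ((T² - 43*T) + √(-6)/3) = -8/3 + ((T² - 43*T) + (I*√6)/3) = -8/3 + ((T² - 43*T) + I*√6/3) = -8/3 + (T² - 43*T + I*√6/3) = -8/3 + T² - 43*T + I*√6/3)
1330/(P(152) + a(6, 178)) = 1330/((-8/3 + 152² - 43*152 + I*√6/3) + 6) = 1330/((-8/3 + 23104 - 6536 + I*√6/3) + 6) = 1330/((49696/3 + I*√6/3) + 6) = 1330/(49714/3 + I*√6/3)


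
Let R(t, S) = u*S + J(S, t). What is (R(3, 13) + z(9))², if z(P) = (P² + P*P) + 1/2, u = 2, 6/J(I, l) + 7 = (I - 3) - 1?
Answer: 146689/4 ≈ 36672.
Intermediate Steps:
J(I, l) = 6/(-11 + I) (J(I, l) = 6/(-7 + ((I - 3) - 1)) = 6/(-7 + ((-3 + I) - 1)) = 6/(-7 + (-4 + I)) = 6/(-11 + I))
z(P) = ½ + 2*P² (z(P) = (P² + P²) + ½ = 2*P² + ½ = ½ + 2*P²)
R(t, S) = 2*S + 6/(-11 + S)
(R(3, 13) + z(9))² = (2*(3 + 13*(-11 + 13))/(-11 + 13) + (½ + 2*9²))² = (2*(3 + 13*2)/2 + (½ + 2*81))² = (2*(½)*(3 + 26) + (½ + 162))² = (2*(½)*29 + 325/2)² = (29 + 325/2)² = (383/2)² = 146689/4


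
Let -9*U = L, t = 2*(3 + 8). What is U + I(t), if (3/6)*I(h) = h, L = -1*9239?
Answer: 9635/9 ≈ 1070.6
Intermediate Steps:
L = -9239
t = 22 (t = 2*11 = 22)
I(h) = 2*h
U = 9239/9 (U = -1/9*(-9239) = 9239/9 ≈ 1026.6)
U + I(t) = 9239/9 + 2*22 = 9239/9 + 44 = 9635/9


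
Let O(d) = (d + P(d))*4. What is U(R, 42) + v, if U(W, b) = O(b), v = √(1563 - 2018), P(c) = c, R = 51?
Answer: 336 + I*√455 ≈ 336.0 + 21.331*I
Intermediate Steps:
O(d) = 8*d (O(d) = (d + d)*4 = (2*d)*4 = 8*d)
v = I*√455 (v = √(-455) = I*√455 ≈ 21.331*I)
U(W, b) = 8*b
U(R, 42) + v = 8*42 + I*√455 = 336 + I*√455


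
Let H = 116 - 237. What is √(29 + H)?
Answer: 2*I*√23 ≈ 9.5917*I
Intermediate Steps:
H = -121
√(29 + H) = √(29 - 121) = √(-92) = 2*I*√23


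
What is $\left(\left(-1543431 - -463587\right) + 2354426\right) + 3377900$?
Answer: $4652482$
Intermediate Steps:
$\left(\left(-1543431 - -463587\right) + 2354426\right) + 3377900 = \left(\left(-1543431 + 463587\right) + 2354426\right) + 3377900 = \left(-1079844 + 2354426\right) + 3377900 = 1274582 + 3377900 = 4652482$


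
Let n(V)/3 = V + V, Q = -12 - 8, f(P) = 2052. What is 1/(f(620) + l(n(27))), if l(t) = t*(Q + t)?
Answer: 1/25056 ≈ 3.9911e-5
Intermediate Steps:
Q = -20
n(V) = 6*V (n(V) = 3*(V + V) = 3*(2*V) = 6*V)
l(t) = t*(-20 + t)
1/(f(620) + l(n(27))) = 1/(2052 + (6*27)*(-20 + 6*27)) = 1/(2052 + 162*(-20 + 162)) = 1/(2052 + 162*142) = 1/(2052 + 23004) = 1/25056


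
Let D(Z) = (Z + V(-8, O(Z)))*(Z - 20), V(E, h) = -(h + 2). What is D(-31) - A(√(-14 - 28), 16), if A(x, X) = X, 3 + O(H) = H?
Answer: -67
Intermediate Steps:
O(H) = -3 + H
V(E, h) = -2 - h (V(E, h) = -(2 + h) = -2 - h)
D(Z) = -20 + Z (D(Z) = (Z + (-2 - (-3 + Z)))*(Z - 20) = (Z + (-2 + (3 - Z)))*(-20 + Z) = (Z + (1 - Z))*(-20 + Z) = 1*(-20 + Z) = -20 + Z)
D(-31) - A(√(-14 - 28), 16) = (-20 - 31) - 1*16 = -51 - 16 = -67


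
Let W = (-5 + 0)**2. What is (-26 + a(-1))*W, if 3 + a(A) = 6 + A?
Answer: -600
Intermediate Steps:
a(A) = 3 + A (a(A) = -3 + (6 + A) = 3 + A)
W = 25 (W = (-5)**2 = 25)
(-26 + a(-1))*W = (-26 + (3 - 1))*25 = (-26 + 2)*25 = -24*25 = -600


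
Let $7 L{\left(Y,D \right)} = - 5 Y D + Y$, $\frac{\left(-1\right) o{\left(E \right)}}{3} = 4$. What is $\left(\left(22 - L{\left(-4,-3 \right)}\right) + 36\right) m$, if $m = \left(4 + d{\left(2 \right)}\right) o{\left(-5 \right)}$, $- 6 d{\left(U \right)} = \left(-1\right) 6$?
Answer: $- \frac{28200}{7} \approx -4028.6$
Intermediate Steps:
$o{\left(E \right)} = -12$ ($o{\left(E \right)} = \left(-3\right) 4 = -12$)
$L{\left(Y,D \right)} = \frac{Y}{7} - \frac{5 D Y}{7}$ ($L{\left(Y,D \right)} = \frac{- 5 Y D + Y}{7} = \frac{- 5 D Y + Y}{7} = \frac{Y - 5 D Y}{7} = \frac{Y}{7} - \frac{5 D Y}{7}$)
$d{\left(U \right)} = 1$ ($d{\left(U \right)} = - \frac{\left(-1\right) 6}{6} = \left(- \frac{1}{6}\right) \left(-6\right) = 1$)
$m = -60$ ($m = \left(4 + 1\right) \left(-12\right) = 5 \left(-12\right) = -60$)
$\left(\left(22 - L{\left(-4,-3 \right)}\right) + 36\right) m = \left(\left(22 - \frac{1}{7} \left(-4\right) \left(1 - -15\right)\right) + 36\right) \left(-60\right) = \left(\left(22 - \frac{1}{7} \left(-4\right) \left(1 + 15\right)\right) + 36\right) \left(-60\right) = \left(\left(22 - \frac{1}{7} \left(-4\right) 16\right) + 36\right) \left(-60\right) = \left(\left(22 - - \frac{64}{7}\right) + 36\right) \left(-60\right) = \left(\left(22 + \frac{64}{7}\right) + 36\right) \left(-60\right) = \left(\frac{218}{7} + 36\right) \left(-60\right) = \frac{470}{7} \left(-60\right) = - \frac{28200}{7}$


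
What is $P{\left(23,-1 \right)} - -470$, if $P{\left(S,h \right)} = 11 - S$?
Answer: $458$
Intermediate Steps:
$P{\left(23,-1 \right)} - -470 = \left(11 - 23\right) - -470 = \left(11 - 23\right) + 470 = -12 + 470 = 458$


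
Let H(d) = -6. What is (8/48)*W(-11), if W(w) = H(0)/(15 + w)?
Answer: -¼ ≈ -0.25000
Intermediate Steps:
W(w) = -6/(15 + w)
(8/48)*W(-11) = (8/48)*(-6/(15 - 11)) = (8*(1/48))*(-6/4) = (-6*¼)/6 = (⅙)*(-3/2) = -¼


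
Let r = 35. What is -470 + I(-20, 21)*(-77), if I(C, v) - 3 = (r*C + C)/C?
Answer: -3473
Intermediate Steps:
I(C, v) = 39 (I(C, v) = 3 + (35*C + C)/C = 3 + (36*C)/C = 3 + 36 = 39)
-470 + I(-20, 21)*(-77) = -470 + 39*(-77) = -470 - 3003 = -3473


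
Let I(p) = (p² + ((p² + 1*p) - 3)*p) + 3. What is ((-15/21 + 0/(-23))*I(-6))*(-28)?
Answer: -2460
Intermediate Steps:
I(p) = 3 + p² + p*(-3 + p + p²) (I(p) = (p² + ((p² + p) - 3)*p) + 3 = (p² + ((p + p²) - 3)*p) + 3 = (p² + (-3 + p + p²)*p) + 3 = (p² + p*(-3 + p + p²)) + 3 = 3 + p² + p*(-3 + p + p²))
((-15/21 + 0/(-23))*I(-6))*(-28) = ((-15/21 + 0/(-23))*(3 + (-6)³ - 3*(-6) + 2*(-6)²))*(-28) = ((-15*1/21 + 0*(-1/23))*(3 - 216 + 18 + 2*36))*(-28) = ((-5/7 + 0)*(3 - 216 + 18 + 72))*(-28) = -5/7*(-123)*(-28) = (615/7)*(-28) = -2460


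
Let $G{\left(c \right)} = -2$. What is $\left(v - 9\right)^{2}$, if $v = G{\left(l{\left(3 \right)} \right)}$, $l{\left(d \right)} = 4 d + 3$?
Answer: $121$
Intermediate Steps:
$l{\left(d \right)} = 3 + 4 d$
$v = -2$
$\left(v - 9\right)^{2} = \left(-2 - 9\right)^{2} = \left(-11\right)^{2} = 121$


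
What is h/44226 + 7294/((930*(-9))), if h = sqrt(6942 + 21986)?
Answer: -3647/4185 + 8*sqrt(113)/22113 ≈ -0.86760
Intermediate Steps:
h = 16*sqrt(113) (h = sqrt(28928) = 16*sqrt(113) ≈ 170.08)
h/44226 + 7294/((930*(-9))) = (16*sqrt(113))/44226 + 7294/((930*(-9))) = (16*sqrt(113))*(1/44226) + 7294/(-8370) = 8*sqrt(113)/22113 + 7294*(-1/8370) = 8*sqrt(113)/22113 - 3647/4185 = -3647/4185 + 8*sqrt(113)/22113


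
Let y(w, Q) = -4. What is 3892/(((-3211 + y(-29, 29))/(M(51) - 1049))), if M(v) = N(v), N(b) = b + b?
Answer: 3685724/3215 ≈ 1146.4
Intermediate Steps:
N(b) = 2*b
M(v) = 2*v
3892/(((-3211 + y(-29, 29))/(M(51) - 1049))) = 3892/(((-3211 - 4)/(2*51 - 1049))) = 3892/((-3215/(102 - 1049))) = 3892/((-3215/(-947))) = 3892/((-3215*(-1/947))) = 3892/(3215/947) = 3892*(947/3215) = 3685724/3215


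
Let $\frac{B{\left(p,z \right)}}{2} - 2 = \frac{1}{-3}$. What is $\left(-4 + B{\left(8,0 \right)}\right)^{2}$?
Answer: $\frac{4}{9} \approx 0.44444$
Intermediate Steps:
$B{\left(p,z \right)} = \frac{10}{3}$ ($B{\left(p,z \right)} = 4 + \frac{2}{-3} = 4 + 2 \left(- \frac{1}{3}\right) = 4 - \frac{2}{3} = \frac{10}{3}$)
$\left(-4 + B{\left(8,0 \right)}\right)^{2} = \left(-4 + \frac{10}{3}\right)^{2} = \left(- \frac{2}{3}\right)^{2} = \frac{4}{9}$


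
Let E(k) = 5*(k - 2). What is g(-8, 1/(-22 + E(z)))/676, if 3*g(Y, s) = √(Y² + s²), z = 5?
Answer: √3137/14196 ≈ 0.0039454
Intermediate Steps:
E(k) = -10 + 5*k (E(k) = 5*(-2 + k) = -10 + 5*k)
g(Y, s) = √(Y² + s²)/3
g(-8, 1/(-22 + E(z)))/676 = (√((-8)² + (1/(-22 + (-10 + 5*5)))²)/3)/676 = (√(64 + (1/(-22 + (-10 + 25)))²)/3)*(1/676) = (√(64 + (1/(-22 + 15))²)/3)*(1/676) = (√(64 + (1/(-7))²)/3)*(1/676) = (√(64 + (-⅐)²)/3)*(1/676) = (√(64 + 1/49)/3)*(1/676) = (√(3137/49)/3)*(1/676) = ((√3137/7)/3)*(1/676) = (√3137/21)*(1/676) = √3137/14196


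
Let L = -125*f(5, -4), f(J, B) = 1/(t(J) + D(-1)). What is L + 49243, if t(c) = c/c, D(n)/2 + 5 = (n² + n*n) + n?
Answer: 344826/7 ≈ 49261.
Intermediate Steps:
D(n) = -10 + 2*n + 4*n² (D(n) = -10 + 2*((n² + n*n) + n) = -10 + 2*((n² + n²) + n) = -10 + 2*(2*n² + n) = -10 + 2*(n + 2*n²) = -10 + (2*n + 4*n²) = -10 + 2*n + 4*n²)
t(c) = 1
f(J, B) = -⅐ (f(J, B) = 1/(1 + (-10 + 2*(-1) + 4*(-1)²)) = 1/(1 + (-10 - 2 + 4*1)) = 1/(1 + (-10 - 2 + 4)) = 1/(1 - 8) = 1/(-7) = -⅐)
L = 125/7 (L = -125*(-⅐) = 125/7 ≈ 17.857)
L + 49243 = 125/7 + 49243 = 344826/7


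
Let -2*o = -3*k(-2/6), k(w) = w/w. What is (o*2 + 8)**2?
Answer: 121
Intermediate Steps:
k(w) = 1
o = 3/2 (o = -(-3)/2 = -1/2*(-3) = 3/2 ≈ 1.5000)
(o*2 + 8)**2 = ((3/2)*2 + 8)**2 = (3 + 8)**2 = 11**2 = 121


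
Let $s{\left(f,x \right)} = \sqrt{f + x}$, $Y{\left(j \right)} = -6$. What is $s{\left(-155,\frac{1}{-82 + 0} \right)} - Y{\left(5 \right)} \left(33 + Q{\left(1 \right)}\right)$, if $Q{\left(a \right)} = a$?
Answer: $204 + \frac{i \sqrt{1042302}}{82} \approx 204.0 + 12.45 i$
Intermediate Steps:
$s{\left(-155,\frac{1}{-82 + 0} \right)} - Y{\left(5 \right)} \left(33 + Q{\left(1 \right)}\right) = \sqrt{-155 + \frac{1}{-82 + 0}} - - 6 \left(33 + 1\right) = \sqrt{-155 + \frac{1}{-82}} - \left(-6\right) 34 = \sqrt{-155 - \frac{1}{82}} - -204 = \sqrt{- \frac{12711}{82}} + 204 = \frac{i \sqrt{1042302}}{82} + 204 = 204 + \frac{i \sqrt{1042302}}{82}$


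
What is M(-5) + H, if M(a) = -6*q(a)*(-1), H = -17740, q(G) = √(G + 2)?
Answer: -17740 + 6*I*√3 ≈ -17740.0 + 10.392*I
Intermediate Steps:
q(G) = √(2 + G)
M(a) = 6*√(2 + a) (M(a) = -6*√(2 + a)*(-1) = 6*√(2 + a))
M(-5) + H = 6*√(2 - 5) - 17740 = 6*√(-3) - 17740 = 6*(I*√3) - 17740 = 6*I*√3 - 17740 = -17740 + 6*I*√3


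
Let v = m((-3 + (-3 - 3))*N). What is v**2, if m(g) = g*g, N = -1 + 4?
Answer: 531441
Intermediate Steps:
N = 3
m(g) = g**2
v = 729 (v = ((-3 + (-3 - 3))*3)**2 = ((-3 - 6)*3)**2 = (-9*3)**2 = (-27)**2 = 729)
v**2 = 729**2 = 531441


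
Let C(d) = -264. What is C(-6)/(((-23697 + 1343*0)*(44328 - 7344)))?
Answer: 11/36517077 ≈ 3.0123e-7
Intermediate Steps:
C(-6)/(((-23697 + 1343*0)*(44328 - 7344))) = -264*1/((-23697 + 1343*0)*(44328 - 7344)) = -264*1/(36984*(-23697 + 0)) = -264/((-23697*36984)) = -264/(-876409848) = -264*(-1/876409848) = 11/36517077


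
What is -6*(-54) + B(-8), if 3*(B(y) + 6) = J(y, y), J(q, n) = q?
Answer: 946/3 ≈ 315.33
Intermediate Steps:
B(y) = -6 + y/3
-6*(-54) + B(-8) = -6*(-54) + (-6 + (⅓)*(-8)) = 324 + (-6 - 8/3) = 324 - 26/3 = 946/3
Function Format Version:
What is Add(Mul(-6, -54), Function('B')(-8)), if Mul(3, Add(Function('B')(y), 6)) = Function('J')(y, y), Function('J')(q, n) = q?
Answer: Rational(946, 3) ≈ 315.33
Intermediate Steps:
Function('B')(y) = Add(-6, Mul(Rational(1, 3), y))
Add(Mul(-6, -54), Function('B')(-8)) = Add(Mul(-6, -54), Add(-6, Mul(Rational(1, 3), -8))) = Add(324, Add(-6, Rational(-8, 3))) = Add(324, Rational(-26, 3)) = Rational(946, 3)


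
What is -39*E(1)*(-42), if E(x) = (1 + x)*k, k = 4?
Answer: 13104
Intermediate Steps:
E(x) = 4 + 4*x (E(x) = (1 + x)*4 = 4 + 4*x)
-39*E(1)*(-42) = -39*(4 + 4*1)*(-42) = -39*(4 + 4)*(-42) = -39*8*(-42) = -312*(-42) = 13104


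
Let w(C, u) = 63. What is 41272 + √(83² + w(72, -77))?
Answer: 41272 + 2*√1738 ≈ 41355.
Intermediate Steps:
41272 + √(83² + w(72, -77)) = 41272 + √(83² + 63) = 41272 + √(6889 + 63) = 41272 + √6952 = 41272 + 2*√1738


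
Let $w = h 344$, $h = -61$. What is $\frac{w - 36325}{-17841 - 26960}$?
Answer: $\frac{57309}{44801} \approx 1.2792$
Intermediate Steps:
$w = -20984$ ($w = \left(-61\right) 344 = -20984$)
$\frac{w - 36325}{-17841 - 26960} = \frac{-20984 - 36325}{-17841 - 26960} = - \frac{57309}{-44801} = \left(-57309\right) \left(- \frac{1}{44801}\right) = \frac{57309}{44801}$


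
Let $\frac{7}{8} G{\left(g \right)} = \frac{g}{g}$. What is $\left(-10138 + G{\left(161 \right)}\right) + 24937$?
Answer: $\frac{103601}{7} \approx 14800.0$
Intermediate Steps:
$G{\left(g \right)} = \frac{8}{7}$ ($G{\left(g \right)} = \frac{8 \frac{g}{g}}{7} = \frac{8}{7} \cdot 1 = \frac{8}{7}$)
$\left(-10138 + G{\left(161 \right)}\right) + 24937 = \left(-10138 + \frac{8}{7}\right) + 24937 = - \frac{70958}{7} + 24937 = \frac{103601}{7}$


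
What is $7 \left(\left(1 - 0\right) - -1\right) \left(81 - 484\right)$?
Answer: $-5642$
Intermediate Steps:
$7 \left(\left(1 - 0\right) - -1\right) \left(81 - 484\right) = 7 \left(\left(1 + 0\right) + \left(-4 + 5\right)\right) \left(-403\right) = 7 \left(1 + 1\right) \left(-403\right) = 7 \cdot 2 \left(-403\right) = 14 \left(-403\right) = -5642$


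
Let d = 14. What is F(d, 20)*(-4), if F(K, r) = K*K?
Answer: -784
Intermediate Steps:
F(K, r) = K**2
F(d, 20)*(-4) = 14**2*(-4) = 196*(-4) = -784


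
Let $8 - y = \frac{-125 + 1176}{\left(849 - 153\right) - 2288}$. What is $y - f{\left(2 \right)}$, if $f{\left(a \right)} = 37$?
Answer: $- \frac{45117}{1592} \approx -28.34$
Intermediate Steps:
$y = \frac{13787}{1592}$ ($y = 8 - \frac{-125 + 1176}{\left(849 - 153\right) - 2288} = 8 - \frac{1051}{696 - 2288} = 8 - \frac{1051}{-1592} = 8 - 1051 \left(- \frac{1}{1592}\right) = 8 - - \frac{1051}{1592} = 8 + \frac{1051}{1592} = \frac{13787}{1592} \approx 8.6602$)
$y - f{\left(2 \right)} = \frac{13787}{1592} - 37 = - \frac{45117}{1592}$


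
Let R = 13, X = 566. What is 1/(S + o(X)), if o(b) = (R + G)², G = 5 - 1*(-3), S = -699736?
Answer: -1/699295 ≈ -1.4300e-6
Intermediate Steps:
G = 8 (G = 5 + 3 = 8)
o(b) = 441 (o(b) = (13 + 8)² = 21² = 441)
1/(S + o(X)) = 1/(-699736 + 441) = 1/(-699295) = -1/699295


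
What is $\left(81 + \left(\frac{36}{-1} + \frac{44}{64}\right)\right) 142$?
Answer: $\frac{51901}{8} \approx 6487.6$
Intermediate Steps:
$\left(81 + \left(\frac{36}{-1} + \frac{44}{64}\right)\right) 142 = \left(81 + \left(36 \left(-1\right) + 44 \cdot \frac{1}{64}\right)\right) 142 = \left(81 + \left(-36 + \frac{11}{16}\right)\right) 142 = \left(81 - \frac{565}{16}\right) 142 = \frac{731}{16} \cdot 142 = \frac{51901}{8}$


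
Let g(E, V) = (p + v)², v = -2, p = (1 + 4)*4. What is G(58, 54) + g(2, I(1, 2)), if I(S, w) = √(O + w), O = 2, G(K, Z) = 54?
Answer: 378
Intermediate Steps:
p = 20 (p = 5*4 = 20)
I(S, w) = √(2 + w)
g(E, V) = 324 (g(E, V) = (20 - 2)² = 18² = 324)
G(58, 54) + g(2, I(1, 2)) = 54 + 324 = 378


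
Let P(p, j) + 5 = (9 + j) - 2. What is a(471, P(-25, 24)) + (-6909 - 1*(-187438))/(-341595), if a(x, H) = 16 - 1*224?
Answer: -71232289/341595 ≈ -208.53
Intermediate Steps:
P(p, j) = 2 + j (P(p, j) = -5 + ((9 + j) - 2) = -5 + (7 + j) = 2 + j)
a(x, H) = -208 (a(x, H) = 16 - 224 = -208)
a(471, P(-25, 24)) + (-6909 - 1*(-187438))/(-341595) = -208 + (-6909 - 1*(-187438))/(-341595) = -208 + (-6909 + 187438)*(-1/341595) = -208 + 180529*(-1/341595) = -208 - 180529/341595 = -71232289/341595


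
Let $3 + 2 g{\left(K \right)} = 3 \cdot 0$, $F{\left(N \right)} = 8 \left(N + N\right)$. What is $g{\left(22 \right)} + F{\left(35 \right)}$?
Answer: $\frac{1117}{2} \approx 558.5$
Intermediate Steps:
$F{\left(N \right)} = 16 N$ ($F{\left(N \right)} = 8 \cdot 2 N = 16 N$)
$g{\left(K \right)} = - \frac{3}{2}$ ($g{\left(K \right)} = - \frac{3}{2} + \frac{3 \cdot 0}{2} = - \frac{3}{2} + \frac{1}{2} \cdot 0 = - \frac{3}{2} + 0 = - \frac{3}{2}$)
$g{\left(22 \right)} + F{\left(35 \right)} = - \frac{3}{2} + 16 \cdot 35 = - \frac{3}{2} + 560 = \frac{1117}{2}$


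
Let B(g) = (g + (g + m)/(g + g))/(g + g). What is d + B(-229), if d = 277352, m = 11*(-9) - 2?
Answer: 14544642370/52441 ≈ 2.7735e+5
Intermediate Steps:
m = -101 (m = -99 - 2 = -101)
B(g) = (g + (-101 + g)/(2*g))/(2*g) (B(g) = (g + (g - 101)/(g + g))/(g + g) = (g + (-101 + g)/((2*g)))/((2*g)) = (g + (-101 + g)*(1/(2*g)))*(1/(2*g)) = (g + (-101 + g)/(2*g))*(1/(2*g)) = (g + (-101 + g)/(2*g))/(2*g))
d + B(-229) = 277352 + (1/4)*(-101 - 229 + 2*(-229)**2)/(-229)**2 = 277352 + (1/4)*(1/52441)*(-101 - 229 + 2*52441) = 277352 + (1/4)*(1/52441)*(-101 - 229 + 104882) = 277352 + (1/4)*(1/52441)*104552 = 277352 + 26138/52441 = 14544642370/52441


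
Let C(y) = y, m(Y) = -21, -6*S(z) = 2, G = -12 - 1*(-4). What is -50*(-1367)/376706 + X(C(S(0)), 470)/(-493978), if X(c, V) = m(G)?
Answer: 16885653563/93042238234 ≈ 0.18148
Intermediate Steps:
G = -8 (G = -12 + 4 = -8)
S(z) = -⅓ (S(z) = -⅙*2 = -⅓)
X(c, V) = -21
-50*(-1367)/376706 + X(C(S(0)), 470)/(-493978) = -50*(-1367)/376706 - 21/(-493978) = 68350*(1/376706) - 21*(-1/493978) = 34175/188353 + 21/493978 = 16885653563/93042238234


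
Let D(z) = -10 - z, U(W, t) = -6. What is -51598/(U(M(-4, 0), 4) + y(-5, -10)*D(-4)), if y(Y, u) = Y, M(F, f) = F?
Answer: -25799/12 ≈ -2149.9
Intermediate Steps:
-51598/(U(M(-4, 0), 4) + y(-5, -10)*D(-4)) = -51598/(-6 - 5*(-10 - 1*(-4))) = -51598/(-6 - 5*(-10 + 4)) = -51598/(-6 - 5*(-6)) = -51598/(-6 + 30) = -51598/24 = -51598*1/24 = -25799/12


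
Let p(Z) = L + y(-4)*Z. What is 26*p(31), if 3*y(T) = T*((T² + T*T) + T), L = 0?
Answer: -90272/3 ≈ -30091.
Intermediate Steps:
y(T) = T*(T + 2*T²)/3 (y(T) = (T*((T² + T*T) + T))/3 = (T*((T² + T²) + T))/3 = (T*(2*T² + T))/3 = (T*(T + 2*T²))/3 = T*(T + 2*T²)/3)
p(Z) = -112*Z/3 (p(Z) = 0 + ((⅓)*(-4)²*(1 + 2*(-4)))*Z = 0 + ((⅓)*16*(1 - 8))*Z = 0 + ((⅓)*16*(-7))*Z = 0 - 112*Z/3 = -112*Z/3)
26*p(31) = 26*(-112/3*31) = 26*(-3472/3) = -90272/3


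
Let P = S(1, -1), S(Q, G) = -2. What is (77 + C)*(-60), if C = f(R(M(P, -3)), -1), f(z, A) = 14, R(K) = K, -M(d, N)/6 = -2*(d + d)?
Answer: -5460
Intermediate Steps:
P = -2
M(d, N) = 24*d (M(d, N) = -(-12)*(d + d) = -(-12)*2*d = -(-24)*d = 24*d)
C = 14
(77 + C)*(-60) = (77 + 14)*(-60) = 91*(-60) = -5460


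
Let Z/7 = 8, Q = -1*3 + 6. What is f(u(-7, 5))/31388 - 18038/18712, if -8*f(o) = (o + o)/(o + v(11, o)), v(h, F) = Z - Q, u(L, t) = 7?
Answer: -2426474099/2517138240 ≈ -0.96398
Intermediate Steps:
Q = 3 (Q = -3 + 6 = 3)
Z = 56 (Z = 7*8 = 56)
v(h, F) = 53 (v(h, F) = 56 - 1*3 = 56 - 3 = 53)
f(o) = -o/(4*(53 + o)) (f(o) = -(o + o)/(8*(o + 53)) = -2*o/(8*(53 + o)) = -o/(4*(53 + o)))
f(u(-7, 5))/31388 - 18038/18712 = -1*7/(212 + 4*7)/31388 - 18038/18712 = -1*7/(212 + 28)*(1/31388) - 18038*1/18712 = -1*7/240*(1/31388) - 9019/9356 = -1*7*1/240*(1/31388) - 9019/9356 = -7/240*1/31388 - 9019/9356 = -1/1076160 - 9019/9356 = -2426474099/2517138240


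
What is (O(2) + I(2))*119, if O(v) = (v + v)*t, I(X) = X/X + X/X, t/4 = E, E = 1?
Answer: 2142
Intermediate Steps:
t = 4 (t = 4*1 = 4)
I(X) = 2 (I(X) = 1 + 1 = 2)
O(v) = 8*v (O(v) = (v + v)*4 = (2*v)*4 = 8*v)
(O(2) + I(2))*119 = (8*2 + 2)*119 = (16 + 2)*119 = 18*119 = 2142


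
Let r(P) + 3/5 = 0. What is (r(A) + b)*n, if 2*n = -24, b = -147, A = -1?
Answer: 8856/5 ≈ 1771.2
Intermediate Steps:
r(P) = -3/5 (r(P) = -3/5 + 0 = -3/5)
n = -12 (n = (1/2)*(-24) = -12)
(r(A) + b)*n = (-3/5 - 147)*(-12) = -738/5*(-12) = 8856/5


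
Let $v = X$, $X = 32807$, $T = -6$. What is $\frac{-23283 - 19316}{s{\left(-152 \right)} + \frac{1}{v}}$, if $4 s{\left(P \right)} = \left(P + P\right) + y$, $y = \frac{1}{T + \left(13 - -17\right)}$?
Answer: $\frac{134164357728}{239326969} \approx 560.59$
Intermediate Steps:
$y = \frac{1}{24}$ ($y = \frac{1}{-6 + \left(13 - -17\right)} = \frac{1}{-6 + \left(13 + 17\right)} = \frac{1}{-6 + 30} = \frac{1}{24} \approx 0.041667$)
$s{\left(P \right)} = \frac{1}{96} + \frac{P}{2}$ ($s{\left(P \right)} = \frac{\left(P + P\right) + \frac{1}{24}}{4} = \frac{2 P + \frac{1}{24}}{4} = \frac{\frac{1}{24} + 2 P}{4} = \frac{1}{96} + \frac{P}{2}$)
$v = 32807$
$\frac{-23283 - 19316}{s{\left(-152 \right)} + \frac{1}{v}} = \frac{-23283 - 19316}{\left(\frac{1}{96} + \frac{1}{2} \left(-152\right)\right) + \frac{1}{32807}} = - \frac{42599}{\left(\frac{1}{96} - 76\right) + \frac{1}{32807}} = - \frac{42599}{- \frac{7295}{96} + \frac{1}{32807}} = - \frac{42599}{- \frac{239326969}{3149472}} = \left(-42599\right) \left(- \frac{3149472}{239326969}\right) = \frac{134164357728}{239326969}$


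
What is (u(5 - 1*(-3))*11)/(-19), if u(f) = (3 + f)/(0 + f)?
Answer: -121/152 ≈ -0.79605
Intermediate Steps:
u(f) = (3 + f)/f
(u(5 - 1*(-3))*11)/(-19) = (((3 + (5 - 1*(-3)))/(5 - 1*(-3)))*11)/(-19) = (((3 + (5 + 3))/(5 + 3))*11)*(-1/19) = (((3 + 8)/8)*11)*(-1/19) = (((⅛)*11)*11)*(-1/19) = ((11/8)*11)*(-1/19) = (121/8)*(-1/19) = -121/152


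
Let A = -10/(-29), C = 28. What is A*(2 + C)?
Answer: 300/29 ≈ 10.345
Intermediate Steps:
A = 10/29 (A = -10*(-1/29) = 10/29 ≈ 0.34483)
A*(2 + C) = 10*(2 + 28)/29 = (10/29)*30 = 300/29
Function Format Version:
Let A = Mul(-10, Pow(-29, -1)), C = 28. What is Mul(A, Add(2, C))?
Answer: Rational(300, 29) ≈ 10.345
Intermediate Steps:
A = Rational(10, 29) (A = Mul(-10, Rational(-1, 29)) = Rational(10, 29) ≈ 0.34483)
Mul(A, Add(2, C)) = Mul(Rational(10, 29), Add(2, 28)) = Mul(Rational(10, 29), 30) = Rational(300, 29)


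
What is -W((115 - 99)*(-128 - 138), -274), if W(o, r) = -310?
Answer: 310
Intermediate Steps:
-W((115 - 99)*(-128 - 138), -274) = -1*(-310) = 310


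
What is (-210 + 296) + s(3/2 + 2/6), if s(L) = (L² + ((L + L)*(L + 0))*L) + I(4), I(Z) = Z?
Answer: 5707/54 ≈ 105.69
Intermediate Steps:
s(L) = 4 + L² + 2*L³ (s(L) = (L² + ((L + L)*(L + 0))*L) + 4 = (L² + ((2*L)*L)*L) + 4 = (L² + (2*L²)*L) + 4 = (L² + 2*L³) + 4 = 4 + L² + 2*L³)
(-210 + 296) + s(3/2 + 2/6) = (-210 + 296) + (4 + (3/2 + 2/6)² + 2*(3/2 + 2/6)³) = 86 + (4 + (3*(½) + 2*(⅙))² + 2*(3*(½) + 2*(⅙))³) = 86 + (4 + (3/2 + ⅓)² + 2*(3/2 + ⅓)³) = 86 + (4 + (11/6)² + 2*(11/6)³) = 86 + (4 + 121/36 + 2*(1331/216)) = 86 + (4 + 121/36 + 1331/108) = 86 + 1063/54 = 5707/54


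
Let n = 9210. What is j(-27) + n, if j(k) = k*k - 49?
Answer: 9890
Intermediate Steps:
j(k) = -49 + k² (j(k) = k² - 49 = -49 + k²)
j(-27) + n = (-49 + (-27)²) + 9210 = (-49 + 729) + 9210 = 680 + 9210 = 9890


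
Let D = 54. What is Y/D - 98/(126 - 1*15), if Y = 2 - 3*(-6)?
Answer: -512/999 ≈ -0.51251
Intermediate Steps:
Y = 20 (Y = 2 + 18 = 20)
Y/D - 98/(126 - 1*15) = 20/54 - 98/(126 - 1*15) = 20*(1/54) - 98/(126 - 15) = 10/27 - 98/111 = -512/999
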